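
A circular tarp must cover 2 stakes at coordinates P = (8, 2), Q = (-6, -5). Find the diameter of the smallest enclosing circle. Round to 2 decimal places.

The smallest circle enclosing two points has them as diameter endpoints.
Centre = midpoint = (1, -1.5); r² = |PQ|²/4 = 245/4 = 61.25.
Diameter = 2r = 2√(61.25) ≈ 15.65.

15.65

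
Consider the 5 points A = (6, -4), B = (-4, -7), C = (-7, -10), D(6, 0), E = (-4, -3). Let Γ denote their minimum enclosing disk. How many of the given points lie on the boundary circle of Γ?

The minimum enclosing circle of a finite set is fixed by two of the points (as a diameter) or three (as a circumcircle).
The farthest pair is C–D with squared distance 269. The circle on this segment as diameter has centre (-0.5, -5) and r² = 269/4 = 67.25.
Check A: distance² to centre = 43.25 ≤ 67.25, so it lies inside.
All remaining points lie in this disk, and no smaller disk contains both endpoints, so this is the minimum enclosing circle.
The points at distance exactly r from the centre are C, D — 2 points.

2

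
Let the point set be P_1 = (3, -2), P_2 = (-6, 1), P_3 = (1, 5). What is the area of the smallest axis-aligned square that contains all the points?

The bounding box has width 9 and height 7.
An axis-aligned square enclosing the set must have side ≥ max(width, height).
So the minimum side is max(9, 7) = 9.
Area = 9² = 81.

81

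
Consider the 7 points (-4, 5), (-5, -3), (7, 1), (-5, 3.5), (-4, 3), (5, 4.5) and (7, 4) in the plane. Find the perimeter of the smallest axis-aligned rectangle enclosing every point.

40

Width = max x − min x = 7 − (-5) = 12.
Height = max y − min y = 5 − (-3) = 8.
Perimeter = 2(12 + 8) = 40.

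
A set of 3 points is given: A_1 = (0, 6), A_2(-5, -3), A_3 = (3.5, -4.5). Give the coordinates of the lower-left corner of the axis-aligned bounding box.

x-range [-5, 3.5], y-range [-4.5, 6].
The lower-left corner is (-5, -4.5).

(-5, -4.5)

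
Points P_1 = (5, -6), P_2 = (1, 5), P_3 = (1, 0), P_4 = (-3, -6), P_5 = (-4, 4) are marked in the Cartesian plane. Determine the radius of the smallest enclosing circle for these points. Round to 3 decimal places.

A smallest enclosing disk is always determined by at most three of the input points on its boundary.
The farthest pair is P_1–P_5 with squared distance 181. The circle on this segment as diameter has centre (0.5, -1) and r² = 181/4 = 45.25.
Check P_2: distance² to centre = 36.25 ≤ 45.25, so it lies inside.
All remaining points lie in this disk, and no smaller disk contains both endpoints, so this is the minimum enclosing circle.
r = √(45.25) ≈ 6.727.

6.727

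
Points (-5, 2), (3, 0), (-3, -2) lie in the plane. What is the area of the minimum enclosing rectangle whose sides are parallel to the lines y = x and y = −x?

40

In coordinates u = x + y, v = x − y the rectangle is axis-aligned; the map (x,y)→(u,v) scales areas by 2.
u-values: -3, 3, -5; range = 3 − (-5) = 8.
v-values: -7, 3, -1; range = 3 − (-7) = 10.
Area = (8 × 10) / 2 = 40.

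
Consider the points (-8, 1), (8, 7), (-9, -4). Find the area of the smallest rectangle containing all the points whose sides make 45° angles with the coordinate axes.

140

In coordinates u = x + y, v = x − y the rectangle is axis-aligned; the map (x,y)→(u,v) scales areas by 2.
u-values: -7, 15, -13; range = 15 − (-13) = 28.
v-values: -9, 1, -5; range = 1 − (-9) = 10.
Area = (28 × 10) / 2 = 140.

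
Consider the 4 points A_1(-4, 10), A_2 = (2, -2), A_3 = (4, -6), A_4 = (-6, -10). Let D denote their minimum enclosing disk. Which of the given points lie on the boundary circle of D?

A_1, A_3, A_4

By Welzl's lemma the MEC is supported by two points (diametrically opposite) or three points (on a circumcircle).
The minimum enclosing circle is determined by three boundary points: A_1, A_3, A_4.
Their circumcentre is (-25/6, -1/12) with r² = 14645/144.
The farthest remaining point A_2 is at distance² 6005/144 ≤ 14645/144.
The points at distance exactly r from the centre are A_1, A_3, A_4 — 3 points.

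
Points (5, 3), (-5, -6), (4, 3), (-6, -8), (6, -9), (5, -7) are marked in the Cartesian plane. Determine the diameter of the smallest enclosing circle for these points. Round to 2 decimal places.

15.77

By Welzl's lemma the MEC is supported by two points (diametrically opposite) or three points (on a circumcircle).
The minimum enclosing circle is determined by three boundary points: (5, 3), (-6, -8), (6, -9).
Their circumcentre is (11/26, -89/26) with r² = 21025/338.
The farthest remaining point (4, 3) is at distance² 18269/338 ≤ 21025/338.
Diameter = 2r = 2√(21025/338) ≈ 15.77.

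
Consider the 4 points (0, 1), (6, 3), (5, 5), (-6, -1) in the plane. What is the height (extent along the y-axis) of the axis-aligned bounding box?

6

max y = 5, min y = -1, so height = 6.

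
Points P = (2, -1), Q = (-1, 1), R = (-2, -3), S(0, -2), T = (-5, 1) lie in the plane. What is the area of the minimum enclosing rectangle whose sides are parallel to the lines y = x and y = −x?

27

In coordinates u = x + y, v = x − y the rectangle is axis-aligned; the map (x,y)→(u,v) scales areas by 2.
u-values: 1, 0, -5, -2, -4; range = 1 − (-5) = 6.
v-values: 3, -2, 1, 2, -6; range = 3 − (-6) = 9.
Area = (6 × 9) / 2 = 27.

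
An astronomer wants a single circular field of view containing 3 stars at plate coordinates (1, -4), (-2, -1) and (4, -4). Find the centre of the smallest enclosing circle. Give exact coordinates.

(1, -2.5)

Call the three points A, B, C in the order given.
Side lengths²: AB² = 18, AC² = 9, BC² = 45.
Since BC² = 45 ≥ 18 + 9 = 27, the angle opposite BC is not acute, so the smallest enclosing circle has BC as diameter.
Centre = midpoint of BC = (1, -2.5), r² = 45/4 = 11.25.
Centre = (1, -2.5).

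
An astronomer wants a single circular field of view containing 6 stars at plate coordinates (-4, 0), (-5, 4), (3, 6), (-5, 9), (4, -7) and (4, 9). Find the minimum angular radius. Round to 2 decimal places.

9.18

The farthest pair is (-5, 9)–(4, -7) with squared distance 337. The circle on this segment as diameter has centre (-0.5, 1) and r² = 337/4 = 84.25.
Check (-4, 0): distance² to centre = 13.25 ≤ 84.25, so it lies inside.
All remaining points lie in this disk, and no smaller disk contains both endpoints, so this is the minimum enclosing circle.
r = √(84.25) ≈ 9.18.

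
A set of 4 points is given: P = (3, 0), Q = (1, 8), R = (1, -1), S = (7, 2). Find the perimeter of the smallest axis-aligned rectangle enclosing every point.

Width = max x − min x = 7 − 1 = 6.
Height = max y − min y = 8 − (-1) = 9.
Perimeter = 2(6 + 9) = 30.

30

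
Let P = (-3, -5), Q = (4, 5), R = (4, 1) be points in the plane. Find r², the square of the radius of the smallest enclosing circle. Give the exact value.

37.25

Side lengths²: PQ² = 149, PR² = 85, QR² = 16.
Since PQ² = 149 ≥ 85 + 16 = 101, the angle opposite PQ is not acute, so the smallest enclosing circle has PQ as diameter.
Centre = midpoint of PQ = (0.5, 0), r² = 149/4 = 37.25.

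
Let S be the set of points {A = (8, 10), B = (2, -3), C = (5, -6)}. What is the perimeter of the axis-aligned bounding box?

44

Width = max x − min x = 8 − 2 = 6.
Height = max y − min y = 10 − (-6) = 16.
Perimeter = 2(6 + 16) = 44.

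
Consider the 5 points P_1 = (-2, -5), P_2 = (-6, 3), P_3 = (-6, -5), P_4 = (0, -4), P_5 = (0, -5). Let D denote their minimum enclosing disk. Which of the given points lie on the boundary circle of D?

P_2, P_3, P_5

By Welzl's lemma the MEC is supported by two points (diametrically opposite) or three points (on a circumcircle).
The farthest pair is P_2–P_5 with squared distance 100. The circle on this segment as diameter has centre (-3, -1) and r² = 100/4 = 25.
Check P_1: distance² to centre = 17 ≤ 25, so it lies inside.
All remaining points lie in this disk, and no smaller disk contains both endpoints, so this is the minimum enclosing circle.
The points at distance exactly r from the centre are P_2, P_3, P_5 — 3 points.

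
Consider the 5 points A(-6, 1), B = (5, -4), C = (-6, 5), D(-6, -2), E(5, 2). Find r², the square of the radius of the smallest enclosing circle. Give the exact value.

By Welzl's lemma the MEC is supported by two points (diametrically opposite) or three points (on a circumcircle).
The farthest pair is B–C with squared distance 202. The circle on this segment as diameter has centre (-0.5, 0.5) and r² = 202/4 = 50.5.
Check A: distance² to centre = 30.5 ≤ 50.5, so it lies inside.
All remaining points lie in this disk, and no smaller disk contains both endpoints, so this is the minimum enclosing circle.

50.5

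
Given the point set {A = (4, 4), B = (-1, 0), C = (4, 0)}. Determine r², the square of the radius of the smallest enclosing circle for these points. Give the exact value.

10.25

Side lengths²: AB² = 41, AC² = 16, BC² = 25.
Since AB² = 41 ≥ 25 + 16 = 41, the angle opposite AB is not acute, so the smallest enclosing circle has AB as diameter.
Centre = midpoint of AB = (1.5, 2), r² = 41/4 = 10.25.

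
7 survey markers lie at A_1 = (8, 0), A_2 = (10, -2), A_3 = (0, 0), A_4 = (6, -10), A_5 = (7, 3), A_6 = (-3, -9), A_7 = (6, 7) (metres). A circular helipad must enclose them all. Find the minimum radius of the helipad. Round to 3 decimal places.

The minimum enclosing circle of a finite set is fixed by two of the points (as a diameter) or three (as a circumcircle).
The minimum enclosing circle is determined by three boundary points: A_4, A_6, A_7.
Their circumcentre is (43/18, -1.5) with r² = 13817/162.
The farthest remaining point A_2 is at distance² 9425/162 ≤ 13817/162.
r = √(13817/162) ≈ 9.235.

9.235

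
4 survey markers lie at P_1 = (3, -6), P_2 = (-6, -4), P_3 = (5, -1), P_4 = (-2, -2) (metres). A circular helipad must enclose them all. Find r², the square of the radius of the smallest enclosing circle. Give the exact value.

32.5

The minimum enclosing circle of a finite set is fixed by two of the points (as a diameter) or three (as a circumcircle).
The farthest pair is P_2–P_3 with squared distance 130. The circle on this segment as diameter has centre (-0.5, -2.5) and r² = 130/4 = 32.5.
Check P_1: distance² to centre = 24.5 ≤ 32.5, so it lies inside.
All remaining points lie in this disk, and no smaller disk contains both endpoints, so this is the minimum enclosing circle.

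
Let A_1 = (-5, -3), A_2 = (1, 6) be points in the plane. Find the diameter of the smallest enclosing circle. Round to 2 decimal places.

The smallest circle enclosing two points has them as diameter endpoints.
Centre = midpoint = (-2, 1.5); r² = |A_1A_2|²/4 = 117/4 = 29.25.
Diameter = 2r = 2√(29.25) ≈ 10.82.

10.82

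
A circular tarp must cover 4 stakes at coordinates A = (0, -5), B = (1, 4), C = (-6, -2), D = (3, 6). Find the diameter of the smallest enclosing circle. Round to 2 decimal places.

By Welzl's lemma the MEC is supported by two points (diametrically opposite) or three points (on a circumcircle).
The minimum enclosing circle is determined by three boundary points: A, C, D.
Their circumcentre is (-0.7, 1.1) with r² = 37.7.
The farthest remaining point B is at distance² 11.3 ≤ 37.7.
Diameter = 2r = 2√(37.7) ≈ 12.28.

12.28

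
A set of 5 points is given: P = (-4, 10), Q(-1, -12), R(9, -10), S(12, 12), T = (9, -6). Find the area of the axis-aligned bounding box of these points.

x ranges over [-4, 12], width 16.
y ranges over [-12, 12], height 24.
Area = 16 × 24 = 384.

384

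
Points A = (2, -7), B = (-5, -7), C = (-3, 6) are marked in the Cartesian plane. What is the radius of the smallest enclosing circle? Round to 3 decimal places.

Side lengths²: AB² = 49, AC² = 194, BC² = 173.
Since AC² = 194 < 173 + 49 = 222, the triangle is acute, so the smallest enclosing circle is the circumcircle.
Circumcentre = (-1.5, -23/26), r² = 16781/338.
r = √(16781/338) ≈ 7.046.

7.046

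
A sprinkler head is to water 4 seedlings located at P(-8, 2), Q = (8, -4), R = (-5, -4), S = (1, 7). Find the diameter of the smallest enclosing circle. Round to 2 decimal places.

17.09

The minimum enclosing circle of a finite set is fixed by two of the points (as a diameter) or three (as a circumcircle).
The farthest pair is P–Q with squared distance 292. The circle on this segment as diameter has centre (0, -1) and r² = 292/4 = 73.
Check R: distance² to centre = 34 ≤ 73, so it lies inside.
All remaining points lie in this disk, and no smaller disk contains both endpoints, so this is the minimum enclosing circle.
Diameter = 2r = 2√73 ≈ 17.09.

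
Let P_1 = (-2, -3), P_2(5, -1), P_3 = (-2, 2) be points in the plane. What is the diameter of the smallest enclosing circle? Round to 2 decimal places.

Side lengths²: P_1P_2² = 53, P_1P_3² = 25, P_2P_3² = 58.
Since P_2P_3² = 58 < 53 + 25 = 78, the triangle is acute, so the smallest enclosing circle is the circumcircle.
Circumcentre = (15/14, -0.5), r² = 1537/98.
Diameter = 2r = 2√(1537/98) ≈ 7.92.

7.92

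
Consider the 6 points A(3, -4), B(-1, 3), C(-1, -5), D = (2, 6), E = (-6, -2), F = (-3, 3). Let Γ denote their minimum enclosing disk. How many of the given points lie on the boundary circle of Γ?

The minimum enclosing circle is determined by three boundary points: A, D, E.
Their circumcentre is (-15/22, 15/22) with r² = 8585/242.
The farthest remaining point C is at distance² 7837/242 ≤ 8585/242.
The points at distance exactly r from the centre are A, D, E — 3 points.

3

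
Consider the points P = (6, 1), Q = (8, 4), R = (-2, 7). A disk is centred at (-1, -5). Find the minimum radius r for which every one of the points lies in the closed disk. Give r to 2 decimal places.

The required radius is the distance from (-1, -5) to the farthest point.
Squared distances: 85, 162, 145.
Maximum is 162, attained at Q.
r = √162 ≈ 12.73.

12.73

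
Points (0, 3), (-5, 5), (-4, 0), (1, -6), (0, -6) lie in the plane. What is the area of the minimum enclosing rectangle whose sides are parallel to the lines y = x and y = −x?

76.5

In coordinates u = x + y, v = x − y the rectangle is axis-aligned; the map (x,y)→(u,v) scales areas by 2.
u-values: 3, 0, -4, -5, -6; range = 3 − (-6) = 9.
v-values: -3, -10, -4, 7, 6; range = 7 − (-10) = 17.
Area = (9 × 17) / 2 = 76.5.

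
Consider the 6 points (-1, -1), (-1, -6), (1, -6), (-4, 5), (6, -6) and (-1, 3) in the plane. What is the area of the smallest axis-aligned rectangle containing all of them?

110

x ranges over [-4, 6], width 10.
y ranges over [-6, 5], height 11.
Area = 10 × 11 = 110.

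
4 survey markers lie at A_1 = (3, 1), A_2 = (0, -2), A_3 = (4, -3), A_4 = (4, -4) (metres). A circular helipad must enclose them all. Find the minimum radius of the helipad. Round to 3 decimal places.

2.687

A smallest enclosing disk is always determined by at most three of the input points on its boundary.
The minimum enclosing circle is determined by three boundary points: A_1, A_2, A_4.
Their circumcentre is (8/3, -5/3) with r² = 65/9.
The farthest remaining point A_3 is at distance² 32/9 ≤ 65/9.
r = √(65/9) ≈ 2.687.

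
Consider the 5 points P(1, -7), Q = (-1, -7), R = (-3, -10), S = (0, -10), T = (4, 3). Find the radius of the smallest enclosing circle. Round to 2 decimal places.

The minimum enclosing circle of a finite set is fixed by two of the points (as a diameter) or three (as a circumcircle).
The farthest pair is R–T with squared distance 218. The circle on this segment as diameter has centre (0.5, -3.5) and r² = 218/4 = 54.5.
Check P: distance² to centre = 12.5 ≤ 54.5, so it lies inside.
All remaining points lie in this disk, and no smaller disk contains both endpoints, so this is the minimum enclosing circle.
r = √(54.5) ≈ 7.38.

7.38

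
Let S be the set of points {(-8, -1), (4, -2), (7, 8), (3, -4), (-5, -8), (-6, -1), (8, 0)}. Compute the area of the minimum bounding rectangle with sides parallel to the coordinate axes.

x ranges over [-8, 8], width 16.
y ranges over [-8, 8], height 16.
Area = 16 × 16 = 256.

256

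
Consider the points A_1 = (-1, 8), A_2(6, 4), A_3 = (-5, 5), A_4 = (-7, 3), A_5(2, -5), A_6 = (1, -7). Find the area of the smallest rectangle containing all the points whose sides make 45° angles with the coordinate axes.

In coordinates u = x + y, v = x − y the rectangle is axis-aligned; the map (x,y)→(u,v) scales areas by 2.
u-values: 7, 10, 0, -4, -3, -6; range = 10 − (-6) = 16.
v-values: -9, 2, -10, -10, 7, 8; range = 8 − (-10) = 18.
Area = (16 × 18) / 2 = 144.

144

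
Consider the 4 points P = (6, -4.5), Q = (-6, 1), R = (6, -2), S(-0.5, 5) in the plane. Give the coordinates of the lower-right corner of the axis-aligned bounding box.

(6, -4.5)

x-range [-6, 6], y-range [-4.5, 5].
The lower-right corner is (6, -4.5).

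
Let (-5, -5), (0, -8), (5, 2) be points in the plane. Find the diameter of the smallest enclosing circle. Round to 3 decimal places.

Call the three points A, B, C in the order given.
Side lengths²: AB² = 34, AC² = 149, BC² = 125.
Since AC² = 149 < 125 + 34 = 159, the triangle is acute, so the smallest enclosing circle is the circumcircle.
Circumcentre = (7/26, -49/26), r² = 12665/338.
Diameter = 2r = 2√(12665/338) ≈ 12.243.

12.243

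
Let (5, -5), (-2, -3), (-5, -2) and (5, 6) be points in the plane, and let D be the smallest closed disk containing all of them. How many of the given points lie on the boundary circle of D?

3

The minimum enclosing circle is determined by three boundary points: (5, -5), (-5, -2), (5, 6).
Their circumcentre is (1.2, 0.5) with r² = 44.69.
The farthest remaining point (-2, -3) is at distance² 22.49 ≤ 44.69.
The points at distance exactly r from the centre are (5, -5), (-5, -2), (5, 6) — 3 points.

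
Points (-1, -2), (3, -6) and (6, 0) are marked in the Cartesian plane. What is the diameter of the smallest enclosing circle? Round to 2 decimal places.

7.67

Call the three points A, B, C in the order given.
Side lengths²: AB² = 32, AC² = 53, BC² = 45.
Since AC² = 53 < 45 + 32 = 77, the triangle is acute, so the smallest enclosing circle is the circumcircle.
Circumcentre = (17/6, -13/6), r² = 265/18.
Diameter = 2r = 2√(265/18) ≈ 7.67.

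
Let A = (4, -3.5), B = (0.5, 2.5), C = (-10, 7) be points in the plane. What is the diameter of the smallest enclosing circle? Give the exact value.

17.5

Side lengths²: AB² = 48.25, AC² = 306.25, BC² = 130.5.
Since AC² = 306.25 ≥ 130.5 + 48.25 = 178.75, the angle opposite AC is not acute, so the smallest enclosing circle has AC as diameter.
Centre = midpoint of AC = (-3, 1.75), r² = 306.25/4 = 76.5625.
Diameter = 2r = 2√(76.5625) = 17.5.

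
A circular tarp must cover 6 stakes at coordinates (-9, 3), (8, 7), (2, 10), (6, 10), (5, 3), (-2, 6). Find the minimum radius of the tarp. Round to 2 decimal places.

By Welzl's lemma the MEC is supported by two points (diametrically opposite) or three points (on a circumcircle).
The farthest pair is (-9, 3)–(8, 7) with squared distance 305. The circle on this segment as diameter has centre (-0.5, 5) and r² = 305/4 = 76.25.
Check (2, 10): distance² to centre = 31.25 ≤ 76.25, so it lies inside.
All remaining points lie in this disk, and no smaller disk contains both endpoints, so this is the minimum enclosing circle.
r = √(76.25) ≈ 8.73.

8.73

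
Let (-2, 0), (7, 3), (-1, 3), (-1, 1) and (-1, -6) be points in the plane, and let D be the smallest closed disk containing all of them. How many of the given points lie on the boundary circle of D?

3

A smallest enclosing disk is always determined by at most three of the input points on its boundary.
The farthest pair is (7, 3)–(-1, -6) with squared distance 145. The circle on this segment as diameter has centre (3, -1.5) and r² = 145/4 = 36.25.
Check (-2, 0): distance² to centre = 27.25 ≤ 36.25, so it lies inside.
All remaining points lie in this disk, and no smaller disk contains both endpoints, so this is the minimum enclosing circle.
The points at distance exactly r from the centre are (7, 3), (-1, 3), (-1, -6) — 3 points.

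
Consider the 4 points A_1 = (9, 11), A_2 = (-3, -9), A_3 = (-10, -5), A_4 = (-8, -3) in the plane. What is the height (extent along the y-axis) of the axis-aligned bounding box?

max y = 11, min y = -9, so height = 20.

20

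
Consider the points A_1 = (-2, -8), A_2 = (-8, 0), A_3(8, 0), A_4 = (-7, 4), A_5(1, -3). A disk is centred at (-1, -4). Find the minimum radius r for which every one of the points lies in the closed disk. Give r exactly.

10

The required radius is the distance from (-1, -4) to the farthest point.
Squared distances: 17, 65, 97, 100, 5.
Maximum is 100, attained at A_4.
r = √100 = 10.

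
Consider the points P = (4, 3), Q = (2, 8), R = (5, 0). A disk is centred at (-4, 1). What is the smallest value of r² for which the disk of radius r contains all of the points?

The required radius is the distance from (-4, 1) to the farthest point.
Squared distances: 68, 85, 82.
Maximum is 85, attained at Q.

85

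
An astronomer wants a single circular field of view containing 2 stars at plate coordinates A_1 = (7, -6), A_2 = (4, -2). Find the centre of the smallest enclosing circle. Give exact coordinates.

The smallest circle enclosing two points has them as diameter endpoints.
Centre = midpoint = (5.5, -4); r² = |A_1A_2|²/4 = 25/4 = 6.25.
Centre = (5.5, -4).

(5.5, -4)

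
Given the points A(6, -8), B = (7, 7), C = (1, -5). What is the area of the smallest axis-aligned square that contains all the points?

The bounding box has width 6 and height 15.
An axis-aligned square enclosing the set must have side ≥ max(width, height).
So the minimum side is max(6, 15) = 15.
Area = 15² = 225.

225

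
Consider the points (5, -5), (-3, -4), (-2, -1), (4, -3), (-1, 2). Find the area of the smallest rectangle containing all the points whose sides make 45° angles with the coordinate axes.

52

In coordinates u = x + y, v = x − y the rectangle is axis-aligned; the map (x,y)→(u,v) scales areas by 2.
u-values: 0, -7, -3, 1, 1; range = 1 − (-7) = 8.
v-values: 10, 1, -1, 7, -3; range = 10 − (-3) = 13.
Area = (8 × 13) / 2 = 52.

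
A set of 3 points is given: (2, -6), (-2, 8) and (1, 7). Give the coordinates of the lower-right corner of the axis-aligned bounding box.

x-range [-2, 2], y-range [-6, 8].
The lower-right corner is (2, -6).

(2, -6)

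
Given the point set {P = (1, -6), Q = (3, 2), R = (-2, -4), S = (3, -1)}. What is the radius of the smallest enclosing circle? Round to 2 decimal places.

A smallest enclosing disk is always determined by at most three of the input points on its boundary.
The minimum enclosing circle is determined by three boundary points: P, Q, R.
Their circumcentre is (11/7, -53/28) with r² = 13481/784.
The farthest remaining point S is at distance² 2225/784 ≤ 13481/784.
r = √(13481/784) ≈ 4.15.

4.15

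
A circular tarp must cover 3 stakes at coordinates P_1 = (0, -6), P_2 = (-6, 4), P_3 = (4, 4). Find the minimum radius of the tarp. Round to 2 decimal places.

6.28

Side lengths²: P_1P_2² = 136, P_1P_3² = 116, P_2P_3² = 100.
Since P_1P_2² = 136 < 116 + 100 = 216, the triangle is acute, so the smallest enclosing circle is the circumcircle.
Circumcentre = (-1, 0.2), r² = 39.44.
r = √(39.44) ≈ 6.28.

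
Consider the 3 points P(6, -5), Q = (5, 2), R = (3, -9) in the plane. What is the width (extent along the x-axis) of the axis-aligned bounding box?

max x = 6, min x = 3, so width = 3.

3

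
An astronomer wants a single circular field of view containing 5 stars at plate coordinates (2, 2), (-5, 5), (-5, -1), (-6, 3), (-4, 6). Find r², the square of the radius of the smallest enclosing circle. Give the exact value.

The minimum enclosing circle of a finite set is fixed by two of the points (as a diameter) or three (as a circumcircle).
The minimum enclosing circle is determined by three boundary points: (2, 2), (-5, -1), (-4, 6).
Their circumcentre is (-51/23, 50/23) with r² = 9425/529.
The farthest remaining point (-5, 5) is at distance² 8321/529 ≤ 9425/529.

9425/529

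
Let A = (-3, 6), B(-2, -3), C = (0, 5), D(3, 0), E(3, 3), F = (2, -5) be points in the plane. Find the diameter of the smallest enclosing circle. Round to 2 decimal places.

12.08

By Welzl's lemma the MEC is supported by two points (diametrically opposite) or three points (on a circumcircle).
The farthest pair is A–F with squared distance 146. The circle on this segment as diameter has centre (-0.5, 0.5) and r² = 146/4 = 36.5.
Check B: distance² to centre = 14.5 ≤ 36.5, so it lies inside.
All remaining points lie in this disk, and no smaller disk contains both endpoints, so this is the minimum enclosing circle.
Diameter = 2r = 2√(36.5) ≈ 12.08.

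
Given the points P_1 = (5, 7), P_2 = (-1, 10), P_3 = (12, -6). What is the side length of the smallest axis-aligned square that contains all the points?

16

The bounding box has width 13 and height 16.
An axis-aligned square enclosing the set must have side ≥ max(width, height).
So the minimum side is max(13, 16) = 16.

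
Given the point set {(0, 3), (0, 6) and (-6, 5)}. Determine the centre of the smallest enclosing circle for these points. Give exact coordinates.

Call the three points A, B, C in the order given.
Side lengths²: AB² = 9, AC² = 40, BC² = 37.
Since AC² = 40 < 37 + 9 = 46, the triangle is acute, so the smallest enclosing circle is the circumcircle.
Circumcentre = (-17/6, 4.5), r² = 185/18.
Centre = (-17/6, 4.5).

(-17/6, 4.5)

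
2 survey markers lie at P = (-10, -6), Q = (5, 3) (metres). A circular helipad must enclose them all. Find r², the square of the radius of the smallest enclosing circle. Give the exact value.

76.5

The smallest circle enclosing two points has them as diameter endpoints.
Centre = midpoint = (-2.5, -1.5); r² = |PQ|²/4 = 306/4 = 76.5.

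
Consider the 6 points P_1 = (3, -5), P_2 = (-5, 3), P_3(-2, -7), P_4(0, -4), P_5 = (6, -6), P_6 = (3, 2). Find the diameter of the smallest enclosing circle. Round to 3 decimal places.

14.213

The minimum enclosing circle of a finite set is fixed by two of the points (as a diameter) or three (as a circumcircle).
The farthest pair is P_2–P_5 with squared distance 202. The circle on this segment as diameter has centre (0.5, -1.5) and r² = 202/4 = 50.5.
Check P_1: distance² to centre = 18.5 ≤ 50.5, so it lies inside.
All remaining points lie in this disk, and no smaller disk contains both endpoints, so this is the minimum enclosing circle.
Diameter = 2r = 2√(50.5) ≈ 14.213.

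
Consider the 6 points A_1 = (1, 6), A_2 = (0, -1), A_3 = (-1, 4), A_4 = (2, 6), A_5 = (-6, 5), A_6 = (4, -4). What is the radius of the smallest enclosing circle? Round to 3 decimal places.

6.727

By Welzl's lemma the MEC is supported by two points (diametrically opposite) or three points (on a circumcircle).
The farthest pair is A_5–A_6 with squared distance 181. The circle on this segment as diameter has centre (-1, 0.5) and r² = 181/4 = 45.25.
Check A_1: distance² to centre = 34.25 ≤ 45.25, so it lies inside.
All remaining points lie in this disk, and no smaller disk contains both endpoints, so this is the minimum enclosing circle.
r = √(45.25) ≈ 6.727.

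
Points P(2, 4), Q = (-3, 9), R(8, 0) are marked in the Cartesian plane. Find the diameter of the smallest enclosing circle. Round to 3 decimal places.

Side lengths²: PQ² = 50, PR² = 52, QR² = 202.
Since QR² = 202 ≥ 52 + 50 = 102, the angle opposite QR is not acute, so the smallest enclosing circle has QR as diameter.
Centre = midpoint of QR = (2.5, 4.5), r² = 202/4 = 50.5.
Diameter = 2r = 2√(50.5) ≈ 14.213.

14.213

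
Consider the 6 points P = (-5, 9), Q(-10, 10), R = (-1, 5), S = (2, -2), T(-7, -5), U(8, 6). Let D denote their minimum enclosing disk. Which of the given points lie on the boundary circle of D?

Q, T, U

The minimum enclosing circle of a finite set is fixed by two of the points (as a diameter) or three (as a circumcircle).
The minimum enclosing circle is determined by three boundary points: Q, T, U.
Their circumcentre is (-83/43, 164/43) with r² = 191165/1849.
The farthest remaining point S is at distance² 91061/1849 ≤ 191165/1849.
The points at distance exactly r from the centre are Q, T, U — 3 points.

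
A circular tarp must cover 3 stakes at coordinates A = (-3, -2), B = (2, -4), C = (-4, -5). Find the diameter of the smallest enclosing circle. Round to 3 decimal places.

Side lengths²: AB² = 29, AC² = 10, BC² = 37.
Since BC² = 37 < 29 + 10 = 39, the triangle is acute, so the smallest enclosing circle is the circumcircle.
Circumcentre = (-35/34, -147/34), r² = 5365/578.
Diameter = 2r = 2√(5365/578) ≈ 6.093.

6.093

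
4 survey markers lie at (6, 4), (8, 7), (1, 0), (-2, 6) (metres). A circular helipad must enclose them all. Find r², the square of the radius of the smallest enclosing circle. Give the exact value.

505/18

The minimum enclosing circle is determined by three boundary points: (8, 7), (1, 0), (-2, 6).
Their circumcentre is (19/6, 29/6) with r² = 505/18.
The farthest remaining point (6, 4) is at distance² 157/18 ≤ 505/18.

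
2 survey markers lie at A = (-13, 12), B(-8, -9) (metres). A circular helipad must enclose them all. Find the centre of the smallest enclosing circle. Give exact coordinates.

The smallest circle enclosing two points has them as diameter endpoints.
Centre = midpoint = (-10.5, 1.5); r² = |AB|²/4 = 466/4 = 116.5.
Centre = (-10.5, 1.5).

(-10.5, 1.5)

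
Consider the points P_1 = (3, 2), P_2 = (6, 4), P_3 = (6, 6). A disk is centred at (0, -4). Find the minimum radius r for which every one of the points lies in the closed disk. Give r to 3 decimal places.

The required radius is the distance from (0, -4) to the farthest point.
Squared distances: 45, 100, 136.
Maximum is 136, attained at P_3.
r = √136 ≈ 11.662.

11.662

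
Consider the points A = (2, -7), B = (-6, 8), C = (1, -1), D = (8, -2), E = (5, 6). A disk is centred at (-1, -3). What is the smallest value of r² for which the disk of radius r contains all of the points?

The required radius is the distance from (-1, -3) to the farthest point.
Squared distances: 25, 146, 8, 82, 117.
Maximum is 146, attained at B.

146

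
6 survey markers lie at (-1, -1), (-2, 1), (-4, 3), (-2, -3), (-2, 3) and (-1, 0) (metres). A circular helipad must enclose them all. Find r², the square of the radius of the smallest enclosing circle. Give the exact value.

10

By Welzl's lemma the MEC is supported by two points (diametrically opposite) or three points (on a circumcircle).
The farthest pair is (-4, 3)–(-2, -3) with squared distance 40. The circle on this segment as diameter has centre (-3, 0) and r² = 40/4 = 10.
Check (-1, -1): distance² to centre = 5 ≤ 10, so it lies inside.
All remaining points lie in this disk, and no smaller disk contains both endpoints, so this is the minimum enclosing circle.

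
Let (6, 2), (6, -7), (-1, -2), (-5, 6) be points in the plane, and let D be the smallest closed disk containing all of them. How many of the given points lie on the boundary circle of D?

2

A smallest enclosing disk is always determined by at most three of the input points on its boundary.
The farthest pair is (6, -7)–(-5, 6) with squared distance 290. The circle on this segment as diameter has centre (0.5, -0.5) and r² = 290/4 = 72.5.
Check (6, 2): distance² to centre = 36.5 ≤ 72.5, so it lies inside.
All remaining points lie in this disk, and no smaller disk contains both endpoints, so this is the minimum enclosing circle.
The points at distance exactly r from the centre are (6, -7), (-5, 6) — 2 points.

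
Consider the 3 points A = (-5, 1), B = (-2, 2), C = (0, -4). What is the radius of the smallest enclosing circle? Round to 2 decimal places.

3.54

Side lengths²: AB² = 10, AC² = 50, BC² = 40.
Since AC² = 50 ≥ 40 + 10 = 50, the angle opposite AC is not acute, so the smallest enclosing circle has AC as diameter.
Centre = midpoint of AC = (-2.5, -1.5), r² = 50/4 = 12.5.
r = √(12.5) ≈ 3.54.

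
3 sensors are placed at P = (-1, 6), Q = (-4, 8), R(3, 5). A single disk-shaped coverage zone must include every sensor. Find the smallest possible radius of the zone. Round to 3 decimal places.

3.808

Side lengths²: PQ² = 13, PR² = 17, QR² = 58.
Since QR² = 58 ≥ 17 + 13 = 30, the angle opposite QR is not acute, so the smallest enclosing circle has QR as diameter.
Centre = midpoint of QR = (-0.5, 6.5), r² = 58/4 = 14.5.
r = √(14.5) ≈ 3.808.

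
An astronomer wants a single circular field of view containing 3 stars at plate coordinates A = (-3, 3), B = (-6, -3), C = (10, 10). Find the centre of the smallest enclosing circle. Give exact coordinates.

Side lengths²: AB² = 45, AC² = 218, BC² = 425.
Since BC² = 425 ≥ 218 + 45 = 263, the angle opposite BC is not acute, so the smallest enclosing circle has BC as diameter.
Centre = midpoint of BC = (2, 3.5), r² = 425/4 = 106.25.
Centre = (2, 3.5).

(2, 3.5)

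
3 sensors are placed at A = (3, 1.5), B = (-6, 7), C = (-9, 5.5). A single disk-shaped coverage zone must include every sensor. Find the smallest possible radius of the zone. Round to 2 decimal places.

Side lengths²: AB² = 111.25, AC² = 160, BC² = 11.25.
Since AC² = 160 ≥ 111.25 + 11.25 = 122.5, the angle opposite AC is not acute, so the smallest enclosing circle has AC as diameter.
Centre = midpoint of AC = (-3, 3.5), r² = 160/4 = 40.
r = √40 ≈ 6.32.

6.32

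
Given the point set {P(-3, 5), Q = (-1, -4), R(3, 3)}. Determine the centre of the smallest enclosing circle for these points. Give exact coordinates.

(-1.1, 0.7)

Side lengths²: PQ² = 85, PR² = 40, QR² = 65.
Since PQ² = 85 < 65 + 40 = 105, the triangle is acute, so the smallest enclosing circle is the circumcircle.
Circumcentre = (-1.1, 0.7), r² = 22.1.
Centre = (-1.1, 0.7).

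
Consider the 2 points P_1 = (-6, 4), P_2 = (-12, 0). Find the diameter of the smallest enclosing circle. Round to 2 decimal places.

The smallest circle enclosing two points has them as diameter endpoints.
Centre = midpoint = (-9, 2); r² = |P_1P_2|²/4 = 52/4 = 13.
Diameter = 2r = 2√13 ≈ 7.21.

7.21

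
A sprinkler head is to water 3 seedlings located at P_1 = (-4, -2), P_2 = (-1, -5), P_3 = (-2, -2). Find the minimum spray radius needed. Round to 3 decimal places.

2.121

Side lengths²: P_1P_2² = 18, P_1P_3² = 4, P_2P_3² = 10.
Since P_1P_2² = 18 ≥ 10 + 4 = 14, the angle opposite P_1P_2 is not acute, so the smallest enclosing circle has P_1P_2 as diameter.
Centre = midpoint of P_1P_2 = (-2.5, -3.5), r² = 18/4 = 4.5.
r = √(4.5) ≈ 2.121.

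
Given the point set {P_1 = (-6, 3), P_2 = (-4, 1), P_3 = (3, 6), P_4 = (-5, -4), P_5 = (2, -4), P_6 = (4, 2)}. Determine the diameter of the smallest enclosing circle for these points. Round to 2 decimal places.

12.81

The farthest pair is P_3–P_4 with squared distance 164. The circle on this segment as diameter has centre (-1, 1) and r² = 164/4 = 41.
Check P_1: distance² to centre = 29 ≤ 41, so it lies inside.
All remaining points lie in this disk, and no smaller disk contains both endpoints, so this is the minimum enclosing circle.
Diameter = 2r = 2√41 ≈ 12.81.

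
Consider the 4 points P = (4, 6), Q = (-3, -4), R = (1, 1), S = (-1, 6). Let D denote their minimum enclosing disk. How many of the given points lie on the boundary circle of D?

By Welzl's lemma the MEC is supported by two points (diametrically opposite) or three points (on a circumcircle).
The farthest pair is P–Q with squared distance 149. The circle on this segment as diameter has centre (0.5, 1) and r² = 149/4 = 37.25.
Check R: distance² to centre = 0.25 ≤ 37.25, so it lies inside.
All remaining points lie in this disk, and no smaller disk contains both endpoints, so this is the minimum enclosing circle.
The points at distance exactly r from the centre are P, Q — 2 points.

2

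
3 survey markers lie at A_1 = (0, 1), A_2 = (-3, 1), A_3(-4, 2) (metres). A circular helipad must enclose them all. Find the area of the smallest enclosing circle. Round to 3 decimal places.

Side lengths²: A_1A_2² = 9, A_1A_3² = 17, A_2A_3² = 2.
Since A_1A_3² = 17 ≥ 9 + 2 = 11, the angle opposite A_1A_3 is not acute, so the smallest enclosing circle has A_1A_3 as diameter.
Centre = midpoint of A_1A_3 = (-2, 1.5), r² = 17/4 = 4.25.
Area = π·r² = π·4.25 ≈ 13.352.

13.352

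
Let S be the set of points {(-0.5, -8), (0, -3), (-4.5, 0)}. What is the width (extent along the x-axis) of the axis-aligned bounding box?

max x = 0, min x = -4.5, so width = 4.5.

4.5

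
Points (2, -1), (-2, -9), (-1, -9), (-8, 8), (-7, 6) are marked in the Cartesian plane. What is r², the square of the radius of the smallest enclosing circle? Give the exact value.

By Welzl's lemma the MEC is supported by two points (diametrically opposite) or three points (on a circumcircle).
The farthest pair is (-1, -9)–(-8, 8) with squared distance 338. The circle on this segment as diameter has centre (-4.5, -0.5) and r² = 338/4 = 84.5.
Check (2, -1): distance² to centre = 42.5 ≤ 84.5, so it lies inside.
All remaining points lie in this disk, and no smaller disk contains both endpoints, so this is the minimum enclosing circle.

84.5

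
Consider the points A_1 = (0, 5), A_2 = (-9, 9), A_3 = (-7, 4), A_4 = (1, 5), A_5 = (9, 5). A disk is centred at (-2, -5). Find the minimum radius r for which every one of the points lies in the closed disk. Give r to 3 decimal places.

The required radius is the distance from (-2, -5) to the farthest point.
Squared distances: 104, 245, 106, 109, 221.
Maximum is 245, attained at A_2.
r = √245 ≈ 15.652.

15.652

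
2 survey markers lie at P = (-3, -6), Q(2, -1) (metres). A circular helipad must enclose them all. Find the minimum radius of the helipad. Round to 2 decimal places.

3.54

The smallest circle enclosing two points has them as diameter endpoints.
Centre = midpoint = (-0.5, -3.5); r² = |PQ|²/4 = 50/4 = 12.5.
r = √(12.5) ≈ 3.54.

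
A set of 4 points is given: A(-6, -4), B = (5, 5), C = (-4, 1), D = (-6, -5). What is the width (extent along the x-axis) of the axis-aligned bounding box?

11

max x = 5, min x = -6, so width = 11.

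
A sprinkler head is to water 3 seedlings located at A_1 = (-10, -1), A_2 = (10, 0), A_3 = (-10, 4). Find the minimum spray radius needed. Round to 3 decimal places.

10.211

Side lengths²: A_1A_2² = 401, A_1A_3² = 25, A_2A_3² = 416.
Since A_2A_3² = 416 < 401 + 25 = 426, the triangle is acute, so the smallest enclosing circle is the circumcircle.
Circumcentre = (-0.1, 1.5), r² = 104.26.
r = √(104.26) ≈ 10.211.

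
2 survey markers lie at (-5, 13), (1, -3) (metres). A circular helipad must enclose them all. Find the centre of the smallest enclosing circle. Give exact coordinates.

(-2, 5)

The smallest circle enclosing two points has them as diameter endpoints.
Centre = midpoint = (-2, 5); r² = |(-5, 13)−(1, -3)|²/4 = 292/4 = 73.
Centre = (-2, 5).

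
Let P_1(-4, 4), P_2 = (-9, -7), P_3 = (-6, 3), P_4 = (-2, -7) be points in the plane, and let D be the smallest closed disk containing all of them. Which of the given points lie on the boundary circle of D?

P_1, P_2, P_4

The minimum enclosing circle of a finite set is fixed by two of the points (as a diameter) or three (as a circumcircle).
The minimum enclosing circle is determined by three boundary points: P_1, P_2, P_4.
Their circumcentre is (-5.5, -43/22) with r² = 9125/242.
The farthest remaining point P_3 is at distance² 6001/242 ≤ 9125/242.
The points at distance exactly r from the centre are P_1, P_2, P_4 — 3 points.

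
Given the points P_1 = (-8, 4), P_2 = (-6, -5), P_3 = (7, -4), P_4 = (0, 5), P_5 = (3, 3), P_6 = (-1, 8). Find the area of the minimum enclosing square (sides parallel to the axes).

225

The bounding box has width 15 and height 13.
An axis-aligned square enclosing the set must have side ≥ max(width, height).
So the minimum side is max(15, 13) = 15.
Area = 15² = 225.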